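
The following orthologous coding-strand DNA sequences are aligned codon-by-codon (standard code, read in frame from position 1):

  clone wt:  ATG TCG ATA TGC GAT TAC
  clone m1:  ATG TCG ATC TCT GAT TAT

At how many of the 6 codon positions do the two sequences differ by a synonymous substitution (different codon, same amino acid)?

Codon 1: ATG Met / ATG Met — identical.
Codon 2: TCG Ser / TCG Ser — identical.
Codon 3: ATA Ile / ATC Ile — synonymous.
Codon 4: TGC Cys / TCT Ser — nonsynonymous.
Codon 5: GAT Asp / GAT Asp — identical.
Codon 6: TAC Tyr / TAT Tyr — synonymous.
Synonymous differences: 2.

2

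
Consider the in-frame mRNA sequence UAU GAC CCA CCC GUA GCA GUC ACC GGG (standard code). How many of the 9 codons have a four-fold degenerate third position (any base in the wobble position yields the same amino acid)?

7

Codon 1 UAU (Tyr): third position 2-fold.
Codon 2 GAC (Asp): third position 2-fold.
Codon 3 CCA (Pro): third position 4-fold.
Codon 4 CCC (Pro): third position 4-fold.
Codon 5 GUA (Val): third position 4-fold.
Codon 6 GCA (Ala): third position 4-fold.
Codon 7 GUC (Val): third position 4-fold.
Codon 8 ACC (Thr): third position 4-fold.
Codon 9 GGG (Gly): third position 4-fold.
Four-fold degenerate third positions: 7.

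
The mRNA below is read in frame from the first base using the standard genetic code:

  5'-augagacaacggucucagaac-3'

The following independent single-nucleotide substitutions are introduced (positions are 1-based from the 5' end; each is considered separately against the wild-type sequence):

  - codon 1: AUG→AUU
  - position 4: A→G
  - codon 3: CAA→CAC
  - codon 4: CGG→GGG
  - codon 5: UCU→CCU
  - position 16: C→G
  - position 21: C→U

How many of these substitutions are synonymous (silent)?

1

Codon 1: AUG (Met) → AUU (Ile) — missense.
Codon 2: AGA (Arg) → GGA (Gly) — missense.
Codon 3: CAA (Gln) → CAC (His) — missense.
Codon 4: CGG (Arg) → GGG (Gly) — missense.
Codon 5: UCU (Ser) → CCU (Pro) — missense.
Codon 6: CAG (Gln) → GAG (Glu) — missense.
Codon 7: AAC (Asn) → AAU (Asn) — synonymous.
Synonymous: 1 of 7.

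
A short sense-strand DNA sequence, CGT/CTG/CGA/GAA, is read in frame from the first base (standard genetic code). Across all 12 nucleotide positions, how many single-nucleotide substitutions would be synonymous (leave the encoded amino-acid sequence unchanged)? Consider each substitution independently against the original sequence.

12

Codon 1 (CGT, Arg): 3 synonymous substitutions.
Codon 2 (CTG, Leu): 4 synonymous substitutions.
Codon 3 (CGA, Arg): 4 synonymous substitutions.
Codon 4 (GAA, Glu): 1 synonymous substitution.
Total: 3 + 4 + 4 + 1 = 12.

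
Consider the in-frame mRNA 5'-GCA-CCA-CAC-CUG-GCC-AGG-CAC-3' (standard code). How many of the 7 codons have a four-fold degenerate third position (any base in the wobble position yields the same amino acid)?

Codon 1 GCA (Ala): third position 4-fold.
Codon 2 CCA (Pro): third position 4-fold.
Codon 3 CAC (His): third position 2-fold.
Codon 4 CUG (Leu): third position 4-fold.
Codon 5 GCC (Ala): third position 4-fold.
Codon 6 AGG (Arg): third position 2-fold.
Codon 7 CAC (His): third position 2-fold.
Four-fold degenerate third positions: 4.

4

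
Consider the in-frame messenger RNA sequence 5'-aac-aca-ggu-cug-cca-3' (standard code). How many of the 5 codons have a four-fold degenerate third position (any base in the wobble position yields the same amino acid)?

4

Codon 1 AAC (Asn): third position 2-fold.
Codon 2 ACA (Thr): third position 4-fold.
Codon 3 GGU (Gly): third position 4-fold.
Codon 4 CUG (Leu): third position 4-fold.
Codon 5 CCA (Pro): third position 4-fold.
Four-fold degenerate third positions: 4.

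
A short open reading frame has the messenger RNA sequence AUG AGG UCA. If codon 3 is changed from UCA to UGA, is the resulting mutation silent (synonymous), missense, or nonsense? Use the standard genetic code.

nonsense

Position 8 falls in codon 3: UCA → Ser.
After the substitution the codon is UGA → Stop.
The new codon is a stop codon, so this is a nonsense mutation.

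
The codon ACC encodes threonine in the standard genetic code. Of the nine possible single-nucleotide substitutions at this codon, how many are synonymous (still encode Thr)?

Position 1: none → 0 synonymous.
Position 2: none → 0 synonymous.
Position 3: ACU, ACA, ACG → 3 synonymous.
Total: 0 + 0 + 3 = 3.

3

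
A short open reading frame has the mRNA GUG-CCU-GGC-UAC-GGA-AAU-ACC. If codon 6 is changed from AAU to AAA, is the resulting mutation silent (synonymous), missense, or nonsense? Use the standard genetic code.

missense

Position 18 falls in codon 6: AAU → Asn.
After the substitution the codon is AAA → Lys.
Asn ≠ Lys, so this is a missense mutation.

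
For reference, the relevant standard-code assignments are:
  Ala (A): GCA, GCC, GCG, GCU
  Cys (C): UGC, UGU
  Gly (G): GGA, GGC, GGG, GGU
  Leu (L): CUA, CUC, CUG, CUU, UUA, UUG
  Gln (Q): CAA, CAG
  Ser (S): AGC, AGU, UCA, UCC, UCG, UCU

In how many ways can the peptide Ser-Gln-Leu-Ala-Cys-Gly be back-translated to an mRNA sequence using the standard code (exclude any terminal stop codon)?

2304

Ser: 6 codons.
Gln: 2 codons.
Leu: 6 codons.
Ala: 4 codons.
Cys: 2 codons.
Gly: 4 codons.
6 × 2 × 6 × 4 × 2 × 4 = 2304.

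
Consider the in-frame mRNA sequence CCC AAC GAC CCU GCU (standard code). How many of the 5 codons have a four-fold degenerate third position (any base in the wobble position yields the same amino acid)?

3

Codon 1 CCC (Pro): third position 4-fold.
Codon 2 AAC (Asn): third position 2-fold.
Codon 3 GAC (Asp): third position 2-fold.
Codon 4 CCU (Pro): third position 4-fold.
Codon 5 GCU (Ala): third position 4-fold.
Four-fold degenerate third positions: 3.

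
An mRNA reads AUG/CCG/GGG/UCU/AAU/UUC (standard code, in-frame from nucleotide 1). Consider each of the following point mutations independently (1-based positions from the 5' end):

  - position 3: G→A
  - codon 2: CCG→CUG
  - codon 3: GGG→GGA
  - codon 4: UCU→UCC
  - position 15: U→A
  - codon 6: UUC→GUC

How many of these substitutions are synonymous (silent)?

Codon 1: AUG (Met) → AUA (Ile) — missense.
Codon 2: CCG (Pro) → CUG (Leu) — missense.
Codon 3: GGG (Gly) → GGA (Gly) — synonymous.
Codon 4: UCU (Ser) → UCC (Ser) — synonymous.
Codon 5: AAU (Asn) → AAA (Lys) — missense.
Codon 6: UUC (Phe) → GUC (Val) — missense.
Synonymous: 2 of 6.

2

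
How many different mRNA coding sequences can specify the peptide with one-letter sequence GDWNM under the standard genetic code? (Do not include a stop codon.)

Gly: 4 codons.
Asp: 2 codons.
Trp: 1 codon.
Asn: 2 codons.
Met: 1 codon.
4 × 2 × 1 × 2 × 1 = 16.

16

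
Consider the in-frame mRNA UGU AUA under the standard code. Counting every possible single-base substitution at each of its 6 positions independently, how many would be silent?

3

Codon 1 (UGU, Cys): 1 synonymous substitution.
Codon 2 (AUA, Ile): 2 synonymous substitutions.
Total: 1 + 2 = 3.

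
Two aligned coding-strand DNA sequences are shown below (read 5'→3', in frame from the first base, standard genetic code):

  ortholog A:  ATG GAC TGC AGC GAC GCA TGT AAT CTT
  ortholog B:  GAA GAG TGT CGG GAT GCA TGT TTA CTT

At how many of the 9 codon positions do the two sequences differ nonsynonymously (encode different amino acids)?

Codon 1: ATG Met / GAA Glu — nonsynonymous.
Codon 2: GAC Asp / GAG Glu — nonsynonymous.
Codon 3: TGC Cys / TGT Cys — synonymous.
Codon 4: AGC Ser / CGG Arg — nonsynonymous.
Codon 5: GAC Asp / GAT Asp — synonymous.
Codon 6: GCA Ala / GCA Ala — identical.
Codon 7: TGT Cys / TGT Cys — identical.
Codon 8: AAT Asn / TTA Leu — nonsynonymous.
Codon 9: CTT Leu / CTT Leu — identical.
Nonsynonymous differences: 4.

4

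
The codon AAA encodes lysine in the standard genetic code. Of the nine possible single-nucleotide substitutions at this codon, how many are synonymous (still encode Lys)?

1

Position 1: none → 0 synonymous.
Position 2: none → 0 synonymous.
Position 3: AAG → 1 synonymous.
Total: 0 + 0 + 1 = 1.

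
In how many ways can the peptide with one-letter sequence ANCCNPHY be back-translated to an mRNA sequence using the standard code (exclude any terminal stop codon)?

Ala: 4 codons.
Asn: 2 codons.
Cys: 2 codons.
Cys: 2 codons.
Asn: 2 codons.
Pro: 4 codons.
His: 2 codons.
Tyr: 2 codons.
4 × 2 × 2 × 2 × 2 × 4 × 2 × 2 = 1024.

1024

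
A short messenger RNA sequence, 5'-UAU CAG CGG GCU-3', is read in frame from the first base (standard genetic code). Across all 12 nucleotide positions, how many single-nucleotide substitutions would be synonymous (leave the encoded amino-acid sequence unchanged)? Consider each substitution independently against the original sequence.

9

Codon 1 (UAU, Tyr): 1 synonymous substitution.
Codon 2 (CAG, Gln): 1 synonymous substitution.
Codon 3 (CGG, Arg): 4 synonymous substitutions.
Codon 4 (GCU, Ala): 3 synonymous substitutions.
Total: 1 + 1 + 4 + 3 = 9.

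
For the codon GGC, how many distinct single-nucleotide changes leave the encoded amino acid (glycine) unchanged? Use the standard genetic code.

Position 1: none → 0 synonymous.
Position 2: none → 0 synonymous.
Position 3: GGT, GGA, GGG → 3 synonymous.
Total: 0 + 0 + 3 = 3.

3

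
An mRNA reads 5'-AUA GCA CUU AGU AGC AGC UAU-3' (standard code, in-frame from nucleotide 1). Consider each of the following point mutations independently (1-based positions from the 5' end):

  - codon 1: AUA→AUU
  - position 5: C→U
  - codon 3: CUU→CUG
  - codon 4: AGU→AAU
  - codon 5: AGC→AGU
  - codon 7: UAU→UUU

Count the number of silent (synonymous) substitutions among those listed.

Codon 1: AUA (Ile) → AUU (Ile) — synonymous.
Codon 2: GCA (Ala) → GUA (Val) — missense.
Codon 3: CUU (Leu) → CUG (Leu) — synonymous.
Codon 4: AGU (Ser) → AAU (Asn) — missense.
Codon 5: AGC (Ser) → AGU (Ser) — synonymous.
Codon 7: UAU (Tyr) → UUU (Phe) — missense.
Synonymous: 3 of 6.

3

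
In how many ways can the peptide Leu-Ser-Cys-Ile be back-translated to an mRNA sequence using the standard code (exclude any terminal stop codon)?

216

Leu: 6 codons.
Ser: 6 codons.
Cys: 2 codons.
Ile: 3 codons.
6 × 6 × 2 × 3 = 216.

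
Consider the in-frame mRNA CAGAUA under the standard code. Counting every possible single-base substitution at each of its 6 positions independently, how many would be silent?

3

Codon 1 (CAG, Gln): 1 synonymous substitution.
Codon 2 (AUA, Ile): 2 synonymous substitutions.
Total: 1 + 2 = 3.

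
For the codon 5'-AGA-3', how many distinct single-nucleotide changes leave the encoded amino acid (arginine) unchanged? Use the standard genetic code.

2

Position 1: CGA → 1 synonymous.
Position 2: none → 0 synonymous.
Position 3: AGG → 1 synonymous.
Total: 1 + 0 + 1 = 2.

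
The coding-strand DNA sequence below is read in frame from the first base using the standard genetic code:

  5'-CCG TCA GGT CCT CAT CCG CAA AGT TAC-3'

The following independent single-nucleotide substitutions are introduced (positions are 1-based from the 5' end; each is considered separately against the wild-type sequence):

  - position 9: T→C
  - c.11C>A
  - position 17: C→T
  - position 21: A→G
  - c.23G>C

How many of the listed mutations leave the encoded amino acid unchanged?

Codon 3: GGT (Gly) → GGC (Gly) — synonymous.
Codon 4: CCT (Pro) → CAT (His) — missense.
Codon 6: CCG (Pro) → CTG (Leu) — missense.
Codon 7: CAA (Gln) → CAG (Gln) — synonymous.
Codon 8: AGT (Ser) → ACT (Thr) — missense.
Synonymous: 2 of 5.

2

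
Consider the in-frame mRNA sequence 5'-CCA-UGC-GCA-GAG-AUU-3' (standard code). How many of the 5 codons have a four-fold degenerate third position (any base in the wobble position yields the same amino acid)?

Codon 1 CCA (Pro): third position 4-fold.
Codon 2 UGC (Cys): third position 2-fold.
Codon 3 GCA (Ala): third position 4-fold.
Codon 4 GAG (Glu): third position 2-fold.
Codon 5 AUU (Ile): third position 3-fold.
Four-fold degenerate third positions: 2.

2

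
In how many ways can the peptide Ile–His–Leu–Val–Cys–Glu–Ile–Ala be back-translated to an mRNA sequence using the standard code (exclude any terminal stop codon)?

Ile: 3 codons.
His: 2 codons.
Leu: 6 codons.
Val: 4 codons.
Cys: 2 codons.
Glu: 2 codons.
Ile: 3 codons.
Ala: 4 codons.
3 × 2 × 6 × 4 × 2 × 2 × 3 × 4 = 6912.

6912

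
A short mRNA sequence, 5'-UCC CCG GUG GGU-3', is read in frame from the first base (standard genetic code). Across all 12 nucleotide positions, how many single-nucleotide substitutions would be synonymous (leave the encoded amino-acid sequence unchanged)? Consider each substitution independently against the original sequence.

12

Codon 1 (UCC, Ser): 3 synonymous substitutions.
Codon 2 (CCG, Pro): 3 synonymous substitutions.
Codon 3 (GUG, Val): 3 synonymous substitutions.
Codon 4 (GGU, Gly): 3 synonymous substitutions.
Total: 3 + 3 + 3 + 3 = 12.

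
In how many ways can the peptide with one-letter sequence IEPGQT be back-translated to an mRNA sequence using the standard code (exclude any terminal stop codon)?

768

Ile: 3 codons.
Glu: 2 codons.
Pro: 4 codons.
Gly: 4 codons.
Gln: 2 codons.
Thr: 4 codons.
3 × 2 × 4 × 4 × 2 × 4 = 768.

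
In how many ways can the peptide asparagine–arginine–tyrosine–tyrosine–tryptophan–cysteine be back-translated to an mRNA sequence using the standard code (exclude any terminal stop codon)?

Asn: 2 codons.
Arg: 6 codons.
Tyr: 2 codons.
Tyr: 2 codons.
Trp: 1 codon.
Cys: 2 codons.
2 × 6 × 2 × 2 × 1 × 2 = 96.

96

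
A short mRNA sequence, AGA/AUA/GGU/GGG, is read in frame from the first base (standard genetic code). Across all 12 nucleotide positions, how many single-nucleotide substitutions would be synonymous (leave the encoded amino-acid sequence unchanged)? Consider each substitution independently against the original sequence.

10

Codon 1 (AGA, Arg): 2 synonymous substitutions.
Codon 2 (AUA, Ile): 2 synonymous substitutions.
Codon 3 (GGU, Gly): 3 synonymous substitutions.
Codon 4 (GGG, Gly): 3 synonymous substitutions.
Total: 2 + 2 + 3 + 3 = 10.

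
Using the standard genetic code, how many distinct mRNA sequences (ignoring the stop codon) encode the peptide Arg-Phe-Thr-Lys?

96

Arg: 6 codons.
Phe: 2 codons.
Thr: 4 codons.
Lys: 2 codons.
6 × 2 × 4 × 2 = 96.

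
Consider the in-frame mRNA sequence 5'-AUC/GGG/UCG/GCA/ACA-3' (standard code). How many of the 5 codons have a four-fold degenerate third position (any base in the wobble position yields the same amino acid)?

Codon 1 AUC (Ile): third position 3-fold.
Codon 2 GGG (Gly): third position 4-fold.
Codon 3 UCG (Ser): third position 4-fold.
Codon 4 GCA (Ala): third position 4-fold.
Codon 5 ACA (Thr): third position 4-fold.
Four-fold degenerate third positions: 4.

4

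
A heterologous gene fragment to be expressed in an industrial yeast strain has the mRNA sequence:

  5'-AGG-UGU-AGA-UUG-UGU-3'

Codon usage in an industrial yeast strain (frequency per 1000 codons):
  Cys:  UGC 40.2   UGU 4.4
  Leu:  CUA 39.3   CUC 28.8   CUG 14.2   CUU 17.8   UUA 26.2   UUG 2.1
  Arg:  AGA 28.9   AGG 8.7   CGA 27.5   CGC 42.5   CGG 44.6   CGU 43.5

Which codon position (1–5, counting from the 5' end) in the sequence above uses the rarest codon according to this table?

4

Codon 1 AGG (Arg): 8.7 per 1000.
Codon 2 UGU (Cys): 4.4 per 1000.
Codon 3 AGA (Arg): 28.9 per 1000.
Codon 4 UUG (Leu): 2.1 per 1000.
Codon 5 UGU (Cys): 4.4 per 1000.
Lowest frequency is 2.1 at codon 4.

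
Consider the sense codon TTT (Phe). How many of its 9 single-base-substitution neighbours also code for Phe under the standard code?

Position 1: none → 0 synonymous.
Position 2: none → 0 synonymous.
Position 3: TTC → 1 synonymous.
Total: 0 + 0 + 1 = 1.

1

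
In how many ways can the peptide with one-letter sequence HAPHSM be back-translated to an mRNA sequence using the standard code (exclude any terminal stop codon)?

384

His: 2 codons.
Ala: 4 codons.
Pro: 4 codons.
His: 2 codons.
Ser: 6 codons.
Met: 1 codon.
2 × 4 × 4 × 2 × 6 × 1 = 384.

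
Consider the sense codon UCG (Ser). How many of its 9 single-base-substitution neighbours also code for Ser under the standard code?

Position 1: none → 0 synonymous.
Position 2: none → 0 synonymous.
Position 3: UCU, UCC, UCA → 3 synonymous.
Total: 0 + 0 + 3 = 3.

3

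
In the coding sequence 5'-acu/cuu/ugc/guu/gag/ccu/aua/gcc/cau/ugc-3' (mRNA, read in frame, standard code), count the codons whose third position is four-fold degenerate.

Codon 1 ACU (Thr): third position 4-fold.
Codon 2 CUU (Leu): third position 4-fold.
Codon 3 UGC (Cys): third position 2-fold.
Codon 4 GUU (Val): third position 4-fold.
Codon 5 GAG (Glu): third position 2-fold.
Codon 6 CCU (Pro): third position 4-fold.
Codon 7 AUA (Ile): third position 3-fold.
Codon 8 GCC (Ala): third position 4-fold.
Codon 9 CAU (His): third position 2-fold.
Codon 10 UGC (Cys): third position 2-fold.
Four-fold degenerate third positions: 5.

5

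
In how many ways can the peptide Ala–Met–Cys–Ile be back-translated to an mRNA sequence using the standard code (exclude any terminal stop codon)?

Ala: 4 codons.
Met: 1 codon.
Cys: 2 codons.
Ile: 3 codons.
4 × 1 × 2 × 3 = 24.

24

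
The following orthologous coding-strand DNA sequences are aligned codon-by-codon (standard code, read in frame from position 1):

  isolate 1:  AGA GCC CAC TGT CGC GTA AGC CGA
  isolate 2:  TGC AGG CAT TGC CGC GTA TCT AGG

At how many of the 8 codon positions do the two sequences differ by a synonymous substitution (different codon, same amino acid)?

Codon 1: AGA Arg / TGC Cys — nonsynonymous.
Codon 2: GCC Ala / AGG Arg — nonsynonymous.
Codon 3: CAC His / CAT His — synonymous.
Codon 4: TGT Cys / TGC Cys — synonymous.
Codon 5: CGC Arg / CGC Arg — identical.
Codon 6: GTA Val / GTA Val — identical.
Codon 7: AGC Ser / TCT Ser — synonymous.
Codon 8: CGA Arg / AGG Arg — synonymous.
Synonymous differences: 4.

4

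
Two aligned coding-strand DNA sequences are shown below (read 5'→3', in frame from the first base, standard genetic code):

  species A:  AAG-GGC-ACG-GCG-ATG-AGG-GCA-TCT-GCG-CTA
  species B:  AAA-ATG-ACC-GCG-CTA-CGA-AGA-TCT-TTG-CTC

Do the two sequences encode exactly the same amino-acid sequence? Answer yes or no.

Codon 1: AAG Lys / AAA Lys — synonymous.
Codon 2: GGC Gly / ATG Met — nonsynonymous.
Codon 3: ACG Thr / ACC Thr — synonymous.
Codon 4: GCG Ala / GCG Ala — identical.
Codon 5: ATG Met / CTA Leu — nonsynonymous.
Codon 6: AGG Arg / CGA Arg — synonymous.
Codon 7: GCA Ala / AGA Arg — nonsynonymous.
Codon 8: TCT Ser / TCT Ser — identical.
Codon 9: GCG Ala / TTG Leu — nonsynonymous.
Codon 10: CTA Leu / CTC Leu — synonymous.
Nonsynonymous differences: 4 → different protein.

no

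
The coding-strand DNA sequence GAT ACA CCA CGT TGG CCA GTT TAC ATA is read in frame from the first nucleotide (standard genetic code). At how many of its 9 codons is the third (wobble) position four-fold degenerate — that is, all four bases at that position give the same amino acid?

Codon 1 GAT (Asp): third position 2-fold.
Codon 2 ACA (Thr): third position 4-fold.
Codon 3 CCA (Pro): third position 4-fold.
Codon 4 CGT (Arg): third position 4-fold.
Codon 5 TGG (Trp): third position 1-fold.
Codon 6 CCA (Pro): third position 4-fold.
Codon 7 GTT (Val): third position 4-fold.
Codon 8 TAC (Tyr): third position 2-fold.
Codon 9 ATA (Ile): third position 3-fold.
Four-fold degenerate third positions: 5.

5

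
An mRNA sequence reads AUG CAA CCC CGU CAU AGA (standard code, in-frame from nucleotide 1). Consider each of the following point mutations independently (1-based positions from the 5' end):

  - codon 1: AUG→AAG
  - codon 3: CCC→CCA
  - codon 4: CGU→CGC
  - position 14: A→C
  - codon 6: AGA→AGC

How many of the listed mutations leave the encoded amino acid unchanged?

Codon 1: AUG (Met) → AAG (Lys) — missense.
Codon 3: CCC (Pro) → CCA (Pro) — synonymous.
Codon 4: CGU (Arg) → CGC (Arg) — synonymous.
Codon 5: CAU (His) → CCU (Pro) — missense.
Codon 6: AGA (Arg) → AGC (Ser) — missense.
Synonymous: 2 of 5.

2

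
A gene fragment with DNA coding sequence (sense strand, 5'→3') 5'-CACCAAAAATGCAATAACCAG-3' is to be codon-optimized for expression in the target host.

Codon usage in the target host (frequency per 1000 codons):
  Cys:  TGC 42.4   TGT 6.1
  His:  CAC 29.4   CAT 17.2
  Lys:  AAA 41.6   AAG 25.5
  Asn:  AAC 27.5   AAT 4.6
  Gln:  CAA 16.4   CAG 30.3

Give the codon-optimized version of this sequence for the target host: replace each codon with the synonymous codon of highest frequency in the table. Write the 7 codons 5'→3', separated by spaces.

Codon 1 (His): best is CAC at 29.4.
Codon 2 (Gln): best is CAG at 30.3.
Codon 3 (Lys): best is AAA at 41.6.
Codon 4 (Cys): best is TGC at 42.4.
Codon 5 (Asn): best is AAC at 27.5.
Codon 6 (Asn): best is AAC at 27.5.
Codon 7 (Gln): best is CAG at 30.3.

CAC CAG AAA TGC AAC AAC CAG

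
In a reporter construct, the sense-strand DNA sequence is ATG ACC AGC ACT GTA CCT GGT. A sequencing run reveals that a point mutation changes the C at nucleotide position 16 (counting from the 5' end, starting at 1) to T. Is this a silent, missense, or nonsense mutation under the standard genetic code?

missense

Position 16 falls in codon 6: CCT → Pro.
After the substitution the codon is TCT → Ser.
Pro ≠ Ser, so this is a missense mutation.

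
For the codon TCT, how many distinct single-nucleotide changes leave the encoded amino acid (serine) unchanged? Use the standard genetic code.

3

Position 1: none → 0 synonymous.
Position 2: none → 0 synonymous.
Position 3: TCC, TCA, TCG → 3 synonymous.
Total: 0 + 0 + 3 = 3.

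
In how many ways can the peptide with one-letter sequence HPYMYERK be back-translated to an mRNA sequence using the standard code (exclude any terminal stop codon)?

768

His: 2 codons.
Pro: 4 codons.
Tyr: 2 codons.
Met: 1 codon.
Tyr: 2 codons.
Glu: 2 codons.
Arg: 6 codons.
Lys: 2 codons.
2 × 4 × 2 × 1 × 2 × 2 × 6 × 2 = 768.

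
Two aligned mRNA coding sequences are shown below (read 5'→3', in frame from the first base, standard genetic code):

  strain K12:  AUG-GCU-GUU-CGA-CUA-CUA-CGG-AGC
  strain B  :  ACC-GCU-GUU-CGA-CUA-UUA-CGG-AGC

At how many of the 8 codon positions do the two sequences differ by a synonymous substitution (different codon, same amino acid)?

1

Codon 1: AUG Met / ACC Thr — nonsynonymous.
Codon 2: GCU Ala / GCU Ala — identical.
Codon 3: GUU Val / GUU Val — identical.
Codon 4: CGA Arg / CGA Arg — identical.
Codon 5: CUA Leu / CUA Leu — identical.
Codon 6: CUA Leu / UUA Leu — synonymous.
Codon 7: CGG Arg / CGG Arg — identical.
Codon 8: AGC Ser / AGC Ser — identical.
Synonymous differences: 1.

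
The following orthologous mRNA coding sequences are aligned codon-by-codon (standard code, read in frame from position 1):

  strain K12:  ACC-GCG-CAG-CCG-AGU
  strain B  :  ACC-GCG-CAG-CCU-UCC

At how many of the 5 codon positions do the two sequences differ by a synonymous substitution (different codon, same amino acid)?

Codon 1: ACC Thr / ACC Thr — identical.
Codon 2: GCG Ala / GCG Ala — identical.
Codon 3: CAG Gln / CAG Gln — identical.
Codon 4: CCG Pro / CCU Pro — synonymous.
Codon 5: AGU Ser / UCC Ser — synonymous.
Synonymous differences: 2.

2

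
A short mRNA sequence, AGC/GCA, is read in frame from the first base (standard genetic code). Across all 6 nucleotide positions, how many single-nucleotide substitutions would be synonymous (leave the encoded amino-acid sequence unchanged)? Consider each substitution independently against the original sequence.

4

Codon 1 (AGC, Ser): 1 synonymous substitution.
Codon 2 (GCA, Ala): 3 synonymous substitutions.
Total: 1 + 3 = 4.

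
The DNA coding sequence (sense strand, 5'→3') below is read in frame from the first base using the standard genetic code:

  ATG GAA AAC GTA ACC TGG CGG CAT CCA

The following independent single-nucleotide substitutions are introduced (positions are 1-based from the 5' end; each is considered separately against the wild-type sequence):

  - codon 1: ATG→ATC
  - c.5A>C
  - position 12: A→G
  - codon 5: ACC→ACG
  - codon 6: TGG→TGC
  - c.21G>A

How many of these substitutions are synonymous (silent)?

Codon 1: ATG (Met) → ATC (Ile) — missense.
Codon 2: GAA (Glu) → GCA (Ala) — missense.
Codon 4: GTA (Val) → GTG (Val) — synonymous.
Codon 5: ACC (Thr) → ACG (Thr) — synonymous.
Codon 6: TGG (Trp) → TGC (Cys) — missense.
Codon 7: CGG (Arg) → CGA (Arg) — synonymous.
Synonymous: 3 of 6.

3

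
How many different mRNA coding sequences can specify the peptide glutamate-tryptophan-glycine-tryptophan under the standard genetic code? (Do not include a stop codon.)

Glu: 2 codons.
Trp: 1 codon.
Gly: 4 codons.
Trp: 1 codon.
2 × 1 × 4 × 1 = 8.

8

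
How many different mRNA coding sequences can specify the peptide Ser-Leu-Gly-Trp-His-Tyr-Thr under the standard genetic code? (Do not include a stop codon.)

2304

Ser: 6 codons.
Leu: 6 codons.
Gly: 4 codons.
Trp: 1 codon.
His: 2 codons.
Tyr: 2 codons.
Thr: 4 codons.
6 × 6 × 4 × 1 × 2 × 2 × 4 = 2304.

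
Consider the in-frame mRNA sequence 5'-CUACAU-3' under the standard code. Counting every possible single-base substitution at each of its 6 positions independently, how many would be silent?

Codon 1 (CUA, Leu): 4 synonymous substitutions.
Codon 2 (CAU, His): 1 synonymous substitution.
Total: 4 + 1 = 5.

5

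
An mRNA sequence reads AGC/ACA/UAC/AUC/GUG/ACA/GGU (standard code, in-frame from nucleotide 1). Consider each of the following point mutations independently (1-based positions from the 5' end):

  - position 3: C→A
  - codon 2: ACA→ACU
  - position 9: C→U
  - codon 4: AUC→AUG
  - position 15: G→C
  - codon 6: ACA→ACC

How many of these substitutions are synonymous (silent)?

4

Codon 1: AGC (Ser) → AGA (Arg) — missense.
Codon 2: ACA (Thr) → ACU (Thr) — synonymous.
Codon 3: UAC (Tyr) → UAU (Tyr) — synonymous.
Codon 4: AUC (Ile) → AUG (Met) — missense.
Codon 5: GUG (Val) → GUC (Val) — synonymous.
Codon 6: ACA (Thr) → ACC (Thr) — synonymous.
Synonymous: 4 of 6.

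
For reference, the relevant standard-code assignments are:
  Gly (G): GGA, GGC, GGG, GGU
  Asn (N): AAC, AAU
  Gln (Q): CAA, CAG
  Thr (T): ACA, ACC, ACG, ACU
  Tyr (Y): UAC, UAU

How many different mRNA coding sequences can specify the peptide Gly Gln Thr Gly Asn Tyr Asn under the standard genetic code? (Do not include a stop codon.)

Gly: 4 codons.
Gln: 2 codons.
Thr: 4 codons.
Gly: 4 codons.
Asn: 2 codons.
Tyr: 2 codons.
Asn: 2 codons.
4 × 2 × 4 × 4 × 2 × 2 × 2 = 1024.

1024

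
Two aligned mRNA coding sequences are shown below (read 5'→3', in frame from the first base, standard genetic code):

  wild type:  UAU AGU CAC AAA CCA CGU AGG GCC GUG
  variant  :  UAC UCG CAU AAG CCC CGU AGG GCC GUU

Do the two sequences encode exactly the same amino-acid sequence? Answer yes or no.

yes

Codon 1: UAU Tyr / UAC Tyr — synonymous.
Codon 2: AGU Ser / UCG Ser — synonymous.
Codon 3: CAC His / CAU His — synonymous.
Codon 4: AAA Lys / AAG Lys — synonymous.
Codon 5: CCA Pro / CCC Pro — synonymous.
Codon 6: CGU Arg / CGU Arg — identical.
Codon 7: AGG Arg / AGG Arg — identical.
Codon 8: GCC Ala / GCC Ala — identical.
Codon 9: GUG Val / GUU Val — synonymous.
Nonsynonymous differences: 0 → same protein.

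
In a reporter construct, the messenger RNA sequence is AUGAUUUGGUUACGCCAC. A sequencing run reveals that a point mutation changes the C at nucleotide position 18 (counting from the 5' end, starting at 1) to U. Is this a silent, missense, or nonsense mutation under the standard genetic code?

Position 18 falls in codon 6: CAC → His.
After the substitution the codon is CAU → His.
Both encode His, so the change is synonymous.

silent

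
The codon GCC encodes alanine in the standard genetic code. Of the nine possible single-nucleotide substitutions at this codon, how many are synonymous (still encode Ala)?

3

Position 1: none → 0 synonymous.
Position 2: none → 0 synonymous.
Position 3: GCU, GCA, GCG → 3 synonymous.
Total: 0 + 0 + 3 = 3.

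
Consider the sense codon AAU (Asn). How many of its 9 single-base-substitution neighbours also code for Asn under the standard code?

Position 1: none → 0 synonymous.
Position 2: none → 0 synonymous.
Position 3: AAC → 1 synonymous.
Total: 0 + 0 + 1 = 1.

1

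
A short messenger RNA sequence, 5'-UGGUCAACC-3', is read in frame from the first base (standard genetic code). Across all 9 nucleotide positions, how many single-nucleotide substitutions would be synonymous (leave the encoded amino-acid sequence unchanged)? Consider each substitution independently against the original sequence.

6

Codon 1 (UGG, Trp): 0 synonymous substitutions.
Codon 2 (UCA, Ser): 3 synonymous substitutions.
Codon 3 (ACC, Thr): 3 synonymous substitutions.
Total: 0 + 3 + 3 = 6.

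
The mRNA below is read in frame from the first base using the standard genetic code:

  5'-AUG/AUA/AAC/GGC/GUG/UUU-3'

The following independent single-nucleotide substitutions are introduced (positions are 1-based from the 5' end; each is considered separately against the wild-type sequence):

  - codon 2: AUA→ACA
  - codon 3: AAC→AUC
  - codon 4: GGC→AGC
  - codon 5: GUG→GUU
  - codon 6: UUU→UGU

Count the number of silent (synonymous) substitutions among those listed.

Codon 2: AUA (Ile) → ACA (Thr) — missense.
Codon 3: AAC (Asn) → AUC (Ile) — missense.
Codon 4: GGC (Gly) → AGC (Ser) — missense.
Codon 5: GUG (Val) → GUU (Val) — synonymous.
Codon 6: UUU (Phe) → UGU (Cys) — missense.
Synonymous: 1 of 5.

1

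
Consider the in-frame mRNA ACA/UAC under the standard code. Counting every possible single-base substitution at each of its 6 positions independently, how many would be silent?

4

Codon 1 (ACA, Thr): 3 synonymous substitutions.
Codon 2 (UAC, Tyr): 1 synonymous substitution.
Total: 3 + 1 = 4.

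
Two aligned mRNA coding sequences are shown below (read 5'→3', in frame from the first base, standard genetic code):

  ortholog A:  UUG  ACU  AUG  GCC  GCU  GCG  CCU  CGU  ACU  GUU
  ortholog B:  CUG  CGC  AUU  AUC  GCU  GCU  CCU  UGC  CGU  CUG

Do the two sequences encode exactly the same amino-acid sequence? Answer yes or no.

Codon 1: UUG Leu / CUG Leu — synonymous.
Codon 2: ACU Thr / CGC Arg — nonsynonymous.
Codon 3: AUG Met / AUU Ile — nonsynonymous.
Codon 4: GCC Ala / AUC Ile — nonsynonymous.
Codon 5: GCU Ala / GCU Ala — identical.
Codon 6: GCG Ala / GCU Ala — synonymous.
Codon 7: CCU Pro / CCU Pro — identical.
Codon 8: CGU Arg / UGC Cys — nonsynonymous.
Codon 9: ACU Thr / CGU Arg — nonsynonymous.
Codon 10: GUU Val / CUG Leu — nonsynonymous.
Nonsynonymous differences: 6 → different protein.

no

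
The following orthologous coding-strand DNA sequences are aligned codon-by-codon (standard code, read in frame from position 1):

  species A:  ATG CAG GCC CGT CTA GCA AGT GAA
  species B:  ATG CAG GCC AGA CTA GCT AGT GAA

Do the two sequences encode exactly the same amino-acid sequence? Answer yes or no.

yes

Codon 1: ATG Met / ATG Met — identical.
Codon 2: CAG Gln / CAG Gln — identical.
Codon 3: GCC Ala / GCC Ala — identical.
Codon 4: CGT Arg / AGA Arg — synonymous.
Codon 5: CTA Leu / CTA Leu — identical.
Codon 6: GCA Ala / GCT Ala — synonymous.
Codon 7: AGT Ser / AGT Ser — identical.
Codon 8: GAA Glu / GAA Glu — identical.
Nonsynonymous differences: 0 → same protein.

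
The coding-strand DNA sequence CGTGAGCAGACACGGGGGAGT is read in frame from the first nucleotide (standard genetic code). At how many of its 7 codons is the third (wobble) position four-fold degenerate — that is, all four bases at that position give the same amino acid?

Codon 1 CGT (Arg): third position 4-fold.
Codon 2 GAG (Glu): third position 2-fold.
Codon 3 CAG (Gln): third position 2-fold.
Codon 4 ACA (Thr): third position 4-fold.
Codon 5 CGG (Arg): third position 4-fold.
Codon 6 GGG (Gly): third position 4-fold.
Codon 7 AGT (Ser): third position 2-fold.
Four-fold degenerate third positions: 4.

4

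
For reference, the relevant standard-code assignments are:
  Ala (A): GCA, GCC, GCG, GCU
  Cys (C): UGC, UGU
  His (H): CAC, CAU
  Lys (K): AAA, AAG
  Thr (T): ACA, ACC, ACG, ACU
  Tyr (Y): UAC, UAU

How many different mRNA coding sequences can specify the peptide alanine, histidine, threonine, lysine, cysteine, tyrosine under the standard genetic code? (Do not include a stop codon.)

Ala: 4 codons.
His: 2 codons.
Thr: 4 codons.
Lys: 2 codons.
Cys: 2 codons.
Tyr: 2 codons.
4 × 2 × 4 × 2 × 2 × 2 = 256.

256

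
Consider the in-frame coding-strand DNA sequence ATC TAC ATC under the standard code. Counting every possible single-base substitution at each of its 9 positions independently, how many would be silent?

5

Codon 1 (ATC, Ile): 2 synonymous substitutions.
Codon 2 (TAC, Tyr): 1 synonymous substitution.
Codon 3 (ATC, Ile): 2 synonymous substitutions.
Total: 2 + 1 + 2 = 5.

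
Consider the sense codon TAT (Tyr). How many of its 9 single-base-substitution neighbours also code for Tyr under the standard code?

Position 1: none → 0 synonymous.
Position 2: none → 0 synonymous.
Position 3: TAC → 1 synonymous.
Total: 0 + 0 + 1 = 1.

1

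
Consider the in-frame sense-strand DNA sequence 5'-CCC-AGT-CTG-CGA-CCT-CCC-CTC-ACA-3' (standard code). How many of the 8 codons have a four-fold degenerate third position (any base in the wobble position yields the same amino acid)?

Codon 1 CCC (Pro): third position 4-fold.
Codon 2 AGT (Ser): third position 2-fold.
Codon 3 CTG (Leu): third position 4-fold.
Codon 4 CGA (Arg): third position 4-fold.
Codon 5 CCT (Pro): third position 4-fold.
Codon 6 CCC (Pro): third position 4-fold.
Codon 7 CTC (Leu): third position 4-fold.
Codon 8 ACA (Thr): third position 4-fold.
Four-fold degenerate third positions: 7.

7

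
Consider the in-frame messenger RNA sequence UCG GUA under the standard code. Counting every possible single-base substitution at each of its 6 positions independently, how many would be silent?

Codon 1 (UCG, Ser): 3 synonymous substitutions.
Codon 2 (GUA, Val): 3 synonymous substitutions.
Total: 3 + 3 = 6.

6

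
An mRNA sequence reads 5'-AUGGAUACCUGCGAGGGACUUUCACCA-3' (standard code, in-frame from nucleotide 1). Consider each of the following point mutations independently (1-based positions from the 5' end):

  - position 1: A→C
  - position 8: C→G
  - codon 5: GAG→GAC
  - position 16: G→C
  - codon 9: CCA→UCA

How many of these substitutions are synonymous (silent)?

0

Codon 1: AUG (Met) → CUG (Leu) — missense.
Codon 3: ACC (Thr) → AGC (Ser) — missense.
Codon 5: GAG (Glu) → GAC (Asp) — missense.
Codon 6: GGA (Gly) → CGA (Arg) — missense.
Codon 9: CCA (Pro) → UCA (Ser) — missense.
Synonymous: 0 of 5.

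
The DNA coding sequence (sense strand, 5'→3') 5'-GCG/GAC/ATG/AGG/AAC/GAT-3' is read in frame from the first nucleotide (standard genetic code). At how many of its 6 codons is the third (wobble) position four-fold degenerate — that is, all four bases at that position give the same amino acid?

Codon 1 GCG (Ala): third position 4-fold.
Codon 2 GAC (Asp): third position 2-fold.
Codon 3 ATG (Met): third position 1-fold.
Codon 4 AGG (Arg): third position 2-fold.
Codon 5 AAC (Asn): third position 2-fold.
Codon 6 GAT (Asp): third position 2-fold.
Four-fold degenerate third positions: 1.

1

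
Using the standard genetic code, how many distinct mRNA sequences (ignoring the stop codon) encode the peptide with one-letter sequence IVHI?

72

Ile: 3 codons.
Val: 4 codons.
His: 2 codons.
Ile: 3 codons.
3 × 4 × 2 × 3 = 72.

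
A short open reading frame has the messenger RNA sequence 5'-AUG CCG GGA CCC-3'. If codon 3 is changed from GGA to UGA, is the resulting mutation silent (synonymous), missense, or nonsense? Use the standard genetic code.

Position 7 falls in codon 3: GGA → Gly.
After the substitution the codon is UGA → Stop.
The new codon is a stop codon, so this is a nonsense mutation.

nonsense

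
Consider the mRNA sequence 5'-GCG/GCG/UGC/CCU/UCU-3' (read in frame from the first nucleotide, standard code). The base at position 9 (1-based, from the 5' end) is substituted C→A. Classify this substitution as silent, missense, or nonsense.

Position 9 falls in codon 3: UGC → Cys.
After the substitution the codon is UGA → Stop.
The new codon is a stop codon, so this is a nonsense mutation.

nonsense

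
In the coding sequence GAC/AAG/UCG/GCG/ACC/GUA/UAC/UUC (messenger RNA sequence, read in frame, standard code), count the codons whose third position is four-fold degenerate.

Codon 1 GAC (Asp): third position 2-fold.
Codon 2 AAG (Lys): third position 2-fold.
Codon 3 UCG (Ser): third position 4-fold.
Codon 4 GCG (Ala): third position 4-fold.
Codon 5 ACC (Thr): third position 4-fold.
Codon 6 GUA (Val): third position 4-fold.
Codon 7 UAC (Tyr): third position 2-fold.
Codon 8 UUC (Phe): third position 2-fold.
Four-fold degenerate third positions: 4.

4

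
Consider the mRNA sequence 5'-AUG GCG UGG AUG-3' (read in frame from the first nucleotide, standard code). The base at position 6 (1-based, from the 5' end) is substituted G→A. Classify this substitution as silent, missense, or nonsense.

silent

Position 6 falls in codon 2: GCG → Ala.
After the substitution the codon is GCA → Ala.
Both encode Ala, so the change is synonymous.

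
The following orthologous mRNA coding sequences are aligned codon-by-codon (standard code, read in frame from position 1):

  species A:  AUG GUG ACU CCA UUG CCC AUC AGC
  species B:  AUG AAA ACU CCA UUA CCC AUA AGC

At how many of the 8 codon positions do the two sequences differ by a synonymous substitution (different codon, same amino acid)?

2

Codon 1: AUG Met / AUG Met — identical.
Codon 2: GUG Val / AAA Lys — nonsynonymous.
Codon 3: ACU Thr / ACU Thr — identical.
Codon 4: CCA Pro / CCA Pro — identical.
Codon 5: UUG Leu / UUA Leu — synonymous.
Codon 6: CCC Pro / CCC Pro — identical.
Codon 7: AUC Ile / AUA Ile — synonymous.
Codon 8: AGC Ser / AGC Ser — identical.
Synonymous differences: 2.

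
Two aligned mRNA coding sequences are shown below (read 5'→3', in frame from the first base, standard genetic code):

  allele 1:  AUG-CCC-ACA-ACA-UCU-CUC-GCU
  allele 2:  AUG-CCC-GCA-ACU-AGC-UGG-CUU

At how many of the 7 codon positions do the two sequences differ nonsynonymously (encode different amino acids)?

Codon 1: AUG Met / AUG Met — identical.
Codon 2: CCC Pro / CCC Pro — identical.
Codon 3: ACA Thr / GCA Ala — nonsynonymous.
Codon 4: ACA Thr / ACU Thr — synonymous.
Codon 5: UCU Ser / AGC Ser — synonymous.
Codon 6: CUC Leu / UGG Trp — nonsynonymous.
Codon 7: GCU Ala / CUU Leu — nonsynonymous.
Nonsynonymous differences: 3.

3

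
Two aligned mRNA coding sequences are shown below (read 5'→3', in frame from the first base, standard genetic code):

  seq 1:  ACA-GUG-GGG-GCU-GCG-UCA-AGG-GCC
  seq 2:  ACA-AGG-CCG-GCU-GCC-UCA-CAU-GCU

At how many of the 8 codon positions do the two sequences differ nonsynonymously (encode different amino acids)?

Codon 1: ACA Thr / ACA Thr — identical.
Codon 2: GUG Val / AGG Arg — nonsynonymous.
Codon 3: GGG Gly / CCG Pro — nonsynonymous.
Codon 4: GCU Ala / GCU Ala — identical.
Codon 5: GCG Ala / GCC Ala — synonymous.
Codon 6: UCA Ser / UCA Ser — identical.
Codon 7: AGG Arg / CAU His — nonsynonymous.
Codon 8: GCC Ala / GCU Ala — synonymous.
Nonsynonymous differences: 3.

3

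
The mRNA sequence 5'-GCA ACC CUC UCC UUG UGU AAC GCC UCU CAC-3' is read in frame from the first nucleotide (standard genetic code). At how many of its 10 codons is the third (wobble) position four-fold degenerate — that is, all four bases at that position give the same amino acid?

6

Codon 1 GCA (Ala): third position 4-fold.
Codon 2 ACC (Thr): third position 4-fold.
Codon 3 CUC (Leu): third position 4-fold.
Codon 4 UCC (Ser): third position 4-fold.
Codon 5 UUG (Leu): third position 2-fold.
Codon 6 UGU (Cys): third position 2-fold.
Codon 7 AAC (Asn): third position 2-fold.
Codon 8 GCC (Ala): third position 4-fold.
Codon 9 UCU (Ser): third position 4-fold.
Codon 10 CAC (His): third position 2-fold.
Four-fold degenerate third positions: 6.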